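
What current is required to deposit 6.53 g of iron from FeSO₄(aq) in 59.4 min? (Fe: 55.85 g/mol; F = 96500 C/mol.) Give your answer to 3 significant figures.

6.33 A

n(Fe) = 6.53 / 55.85 = 0.1169 mol
Fe²⁺ + 2e⁻ → Fe, so n(e⁻) = 2 × 0.1169 = 0.2338 mol
Q = 0.2338 × 96500 = 22560 C
I = Q / t = 22560 / 3564 s = 6.33 A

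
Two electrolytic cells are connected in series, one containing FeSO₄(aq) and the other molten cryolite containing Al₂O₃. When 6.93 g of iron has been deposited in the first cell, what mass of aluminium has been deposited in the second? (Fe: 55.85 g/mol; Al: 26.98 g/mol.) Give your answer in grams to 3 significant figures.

n(Fe) = 6.93 / 55.85 = 0.1241 mol
Fe²⁺ + 2e⁻ → Fe, so n(e⁻) = 2 × 0.1241 = 0.2482 mol
In series, the same 0.2482 mol of electrons flows through the second cell.
Al³⁺ + 3e⁻ → Al, so n(Al) = 0.2482 / 3 = 0.08273 mol
m(Al) = 0.08273 × 26.98 = 2.23 g

2.23 g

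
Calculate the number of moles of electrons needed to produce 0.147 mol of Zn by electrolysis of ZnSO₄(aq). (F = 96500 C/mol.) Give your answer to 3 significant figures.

Zn²⁺ + 2e⁻ → Zn, so n(e⁻) = 2 × 0.147 = 0.2940 mol

0.294 mol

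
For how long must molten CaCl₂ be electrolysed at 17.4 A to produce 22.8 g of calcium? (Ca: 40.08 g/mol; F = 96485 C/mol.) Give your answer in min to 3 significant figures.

105 min

n(Ca) = 22.8 / 40.08 = 0.5689 mol
Ca²⁺ + 2e⁻ → Ca, so n(e⁻) = 2 × 0.5689 = 1.138 mol
Q = 1.138 × 96485 = 1.098×10^5 C
t = Q / I = 1.098×10^5 / 17.4 = 6310 s = 105 min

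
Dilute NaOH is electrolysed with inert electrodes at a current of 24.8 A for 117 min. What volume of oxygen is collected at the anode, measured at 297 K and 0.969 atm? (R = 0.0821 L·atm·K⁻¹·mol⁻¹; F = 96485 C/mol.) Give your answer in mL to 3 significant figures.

11400 mL

Charge passed = 24.8 × 7020 = 1.741×10^5 C
n(e⁻) = 1.741×10^5 / 96485 = 1.804 mol
2H₂O → O₂ + 4H⁺ + 4e⁻, so n(O₂) = 1.804 / 4 = 0.4510 mol
V = nRT/P = 0.4510 × 0.0821 × 297 / 0.969 = 11.35 L
= 11400 mL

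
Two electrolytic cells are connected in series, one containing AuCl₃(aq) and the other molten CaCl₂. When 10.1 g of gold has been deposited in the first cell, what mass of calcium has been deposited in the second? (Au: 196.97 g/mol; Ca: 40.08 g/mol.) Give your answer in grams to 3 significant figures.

3.08 g

n(Au) = 10.1 / 196.97 = 0.05128 mol
Au³⁺ + 3e⁻ → Au, so n(e⁻) = 3 × 0.05128 = 0.1538 mol
The cells are in series, so the same charge (and hence the same n(e⁻) = 0.1538 mol) passes through both.
Ca²⁺ + 2e⁻ → Ca, so n(Ca) = 0.1538 / 2 = 0.07690 mol
m(Ca) = 0.07690 × 40.08 = 3.08 g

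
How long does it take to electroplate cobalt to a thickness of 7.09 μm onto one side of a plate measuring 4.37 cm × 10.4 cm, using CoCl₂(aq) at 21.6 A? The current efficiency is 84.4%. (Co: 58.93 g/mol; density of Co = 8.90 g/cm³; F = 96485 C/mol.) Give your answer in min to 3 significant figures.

Plated area = 4.37 × 10.4 = 45.45 cm²
Volume = 45.45 × 7.09×10⁻⁴ cm = 0.03222 cm³
m(Co) = 0.03222 × 8.90 = 0.2868 g
n(Co) = 0.2868 / 58.93 = 0.004867 mol; n(e⁻) = 2 × 0.004867 = 0.009734 mol
Q = 0.009734 × 96485 / 0.844 = 1113 C
t = 1113 / 21.6 = 51.53 s = 0.859 min

0.859 min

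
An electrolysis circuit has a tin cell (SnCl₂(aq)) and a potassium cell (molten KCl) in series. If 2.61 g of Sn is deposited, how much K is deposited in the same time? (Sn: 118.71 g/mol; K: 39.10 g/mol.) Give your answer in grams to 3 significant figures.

1.72 g

n(Sn) = 2.61 / 118.71 = 0.02199 mol
Sn²⁺ + 2e⁻ → Sn, so n(e⁻) = 2 × 0.02199 = 0.04398 mol
Same current for the same time ⇒ same n(e⁻) = 0.04398 mol in both cells.
K⁺ + e⁻ → K, so n(K) = 0.04398 mol
m(K) = 0.04398 × 39.10 = 1.72 g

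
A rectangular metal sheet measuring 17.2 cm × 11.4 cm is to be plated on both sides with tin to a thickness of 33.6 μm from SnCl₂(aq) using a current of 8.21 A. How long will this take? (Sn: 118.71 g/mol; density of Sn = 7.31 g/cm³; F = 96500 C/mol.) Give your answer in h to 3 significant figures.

Plated area = 2 × 17.2 × 11.4 = 392.2 cm²
Volume = 392.2 × 33.6×10⁻⁴ cm = 1.318 cm³
m(Sn) = 1.318 × 7.31 = 9.635 g
n(Sn) = 9.635 / 118.71 = 0.08116 mol; n(e⁻) = 2 × 0.08116 = 0.1623 mol
Q = 0.1623 × 96500 = 15660 C
t = 15660 / 8.21 = 1907 s = 0.530 h

0.530 h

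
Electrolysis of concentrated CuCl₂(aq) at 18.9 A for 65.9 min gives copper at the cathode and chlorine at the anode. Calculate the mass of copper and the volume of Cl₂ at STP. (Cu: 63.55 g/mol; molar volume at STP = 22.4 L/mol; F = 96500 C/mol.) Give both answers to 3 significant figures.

Q = 18.9 × 3954 = 74730 C; n(e⁻) = 74730 / 96500 = 0.7744 mol
Cathode: Cu²⁺ + 2e⁻ → Cu → n(Cu) = 0.7744/2 = 0.3872 mol → 24.6 g
Anode: 2Cl⁻ → Cl₂ + 2e⁻ → n(Cl₂) = 0.7744/2 = 0.3872 mol → 8.67 L

24.6 g Cu; 8.67 L Cl₂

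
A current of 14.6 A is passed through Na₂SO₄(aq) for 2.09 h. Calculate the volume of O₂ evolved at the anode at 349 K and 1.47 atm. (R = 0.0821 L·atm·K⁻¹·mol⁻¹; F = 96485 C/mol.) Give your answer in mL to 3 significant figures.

5550 mL

Q = It = 14.6 × 7524 = 1.099×10^5 C
n(e⁻) = Q/F = 1.099×10^5/96485 = 1.139 mol
2H₂O → O₂ + 4H⁺ + 4e⁻, so n(O₂) = 1.139 / 4 = 0.2848 mol
V = nRT/P = 0.2848 × 0.0821 × 349 / 1.47 = 5.551 L
= 5550 mL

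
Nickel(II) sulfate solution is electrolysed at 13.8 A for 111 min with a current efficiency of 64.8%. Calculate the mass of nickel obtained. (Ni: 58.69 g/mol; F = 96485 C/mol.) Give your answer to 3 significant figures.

Q = 13.8 × 6660 = 91910 C
n(e⁻) = 91910 / 96485 = 0.9526 mol
Ni²⁺ + 2e⁻ → Ni, so theoretical m(Ni) = 0.4763 × 58.69 = 27.95 g
Actual mass = 64.8% × 27.95 = 18.1 g

18.1 g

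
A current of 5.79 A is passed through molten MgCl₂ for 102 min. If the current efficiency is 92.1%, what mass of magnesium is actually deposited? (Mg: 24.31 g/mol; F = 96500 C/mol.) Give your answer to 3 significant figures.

Q = 5.79 × 6120 = 35430 C
n(e⁻) = 35430 / 96500 = 0.3672 mol
Mg²⁺ + 2e⁻ → Mg, so theoretical m(Mg) = 0.1836 × 24.31 = 4.463 g
Actual mass = 92.1% × 4.463 = 4.11 g

4.11 g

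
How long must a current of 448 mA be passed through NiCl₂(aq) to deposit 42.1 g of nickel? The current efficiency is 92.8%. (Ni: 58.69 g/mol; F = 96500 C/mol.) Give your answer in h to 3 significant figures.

92.5 h

n(Ni) = 42.1 / 58.69 = 0.7173 mol
Ni²⁺ + 2e⁻ → Ni, so n(e⁻) = 2 × 0.7173 = 1.435 mol
Q = 1.435 × 96500 / 0.928 = 1.492×10^5 C
t = Q / I = 1.492×10^5 / 0.448 = 3.330×10^5 s = 92.5 h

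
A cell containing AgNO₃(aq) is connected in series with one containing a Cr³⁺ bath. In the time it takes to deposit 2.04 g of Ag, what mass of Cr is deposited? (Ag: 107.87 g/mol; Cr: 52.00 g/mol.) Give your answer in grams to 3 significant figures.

0.328 g

n(Ag) = 2.04 / 107.87 = 0.01891 mol
Ag⁺ + e⁻ → Ag, so n(e⁻) = 0.01891 mol
Since the cells are in series, n(e⁻) in the Cr cell is also 0.01891 mol.
Cr³⁺ + 3e⁻ → Cr, so n(Cr) = 0.01891 / 3 = 0.006303 mol
m(Cr) = 0.006303 × 52.00 = 0.328 g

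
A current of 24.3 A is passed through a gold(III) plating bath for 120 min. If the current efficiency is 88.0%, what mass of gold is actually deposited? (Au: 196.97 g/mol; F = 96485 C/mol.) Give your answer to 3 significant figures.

Q = 24.3 × 7200 = 1.750×10^5 C
n(e⁻) = 1.750×10^5 / 96485 = 1.814 mol
Au³⁺ + 3e⁻ → Au, so theoretical m(Au) = 0.6047 × 196.97 = 119.1 g
Actual mass = 88.0% × 119.1 = 105 g

105 g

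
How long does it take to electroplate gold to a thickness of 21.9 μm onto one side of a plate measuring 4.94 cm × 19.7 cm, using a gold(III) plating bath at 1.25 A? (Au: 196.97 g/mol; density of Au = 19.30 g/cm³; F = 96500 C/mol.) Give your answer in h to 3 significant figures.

1.34 h

Plated area = 4.94 × 19.7 = 97.32 cm²
Volume = 97.32 × 21.9×10⁻⁴ cm = 0.2131 cm³
m(Au) = 0.2131 × 19.30 = 4.113 g
n(Au) = 4.113 / 196.97 = 0.02088 mol; n(e⁻) = 3 × 0.02088 = 0.06264 mol
Q = 0.06264 × 96500 = 6045 C
t = 6045 / 1.25 = 4836 s = 1.34 h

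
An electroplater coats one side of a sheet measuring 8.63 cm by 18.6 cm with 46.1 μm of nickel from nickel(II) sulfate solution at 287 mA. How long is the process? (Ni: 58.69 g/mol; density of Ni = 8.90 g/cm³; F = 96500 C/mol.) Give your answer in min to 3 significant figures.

1260 min

Plated area = 8.63 × 18.6 = 160.5 cm²
Volume = 160.5 × 46.1×10⁻⁴ cm = 0.7399 cm³
m(Ni) = 0.7399 × 8.90 = 6.585 g
n(Ni) = 6.585 / 58.69 = 0.1122 mol; n(e⁻) = 2 × 0.1122 = 0.2244 mol
Q = 0.2244 × 96500 = 21650 C
t = 21650 / 0.287 = 75440 s = 1260 min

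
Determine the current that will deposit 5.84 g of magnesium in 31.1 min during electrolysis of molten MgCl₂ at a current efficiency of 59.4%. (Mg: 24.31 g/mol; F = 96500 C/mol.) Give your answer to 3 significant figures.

n(Mg) = 5.84 / 24.31 = 0.2402 mol
Mg²⁺ + 2e⁻ → Mg, so n(e⁻) = 2 × 0.2402 = 0.4804 mol
Q = 0.4804 × 96500 / 0.594 = 78040 C
I = Q / t = 78040 / 1866 s = 41.8 A

41.8 A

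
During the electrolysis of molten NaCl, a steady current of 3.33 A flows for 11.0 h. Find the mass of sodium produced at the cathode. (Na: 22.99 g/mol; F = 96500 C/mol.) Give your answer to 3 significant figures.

31.4 g

Q = It = 3.33 × 39600 = 1.319×10^5 C
Moles of electrons = 1.319×10^5 / 96500 = 1.367 mol
Na⁺ + e⁻ → Na, so n(Na) = 1.367 mol
m = 1.367 × 22.99 = 31.4 g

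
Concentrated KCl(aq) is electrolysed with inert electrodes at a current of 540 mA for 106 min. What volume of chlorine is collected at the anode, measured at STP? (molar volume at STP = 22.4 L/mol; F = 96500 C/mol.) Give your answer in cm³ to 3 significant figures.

399 cm³

Q = 0.540 A × 6360 s = 3434 C
n(e⁻) = Q/F = 3434/96500 = 0.03559 mol
2Cl⁻ → Cl₂ + 2e⁻, so n(Cl₂) = 0.03559 / 2 = 0.01780 mol
V = 0.01780 × 22.4 = 0.3987 L
= 399 cm³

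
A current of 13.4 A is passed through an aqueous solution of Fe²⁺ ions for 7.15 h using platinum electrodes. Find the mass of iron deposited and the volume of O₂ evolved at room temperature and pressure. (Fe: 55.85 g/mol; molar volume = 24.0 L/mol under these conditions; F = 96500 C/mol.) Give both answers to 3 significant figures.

99.8 g Fe; 21.4 L O₂

Q = 13.4 × 25740 = 3.449×10^5 C; n(e⁻) = 3.449×10^5 / 96500 = 3.574 mol
Cathode: Fe²⁺ + 2e⁻ → Fe → n(Fe) = 3.574/2 = 1.787 mol → 99.8 g
Anode: 2H₂O → O₂ + 4H⁺ + 4e⁻ → n(O₂) = 3.574/4 = 0.8935 mol → 21.4 L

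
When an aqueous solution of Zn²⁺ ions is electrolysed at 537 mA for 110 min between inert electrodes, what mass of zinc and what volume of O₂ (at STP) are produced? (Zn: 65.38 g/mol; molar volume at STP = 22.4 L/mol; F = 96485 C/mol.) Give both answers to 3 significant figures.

1.20 g Zn; 0.206 L O₂

Q = 0.537 × 6600 = 3544 C; n(e⁻) = 3544 / 96485 = 0.03673 mol
Cathode: Zn²⁺ + 2e⁻ → Zn → n(Zn) = 0.03673/2 = 0.01837 mol → 1.20 g
Anode: 2H₂O → O₂ + 4H⁺ + 4e⁻ → n(O₂) = 0.03673/4 = 0.009183 mol → 0.206 L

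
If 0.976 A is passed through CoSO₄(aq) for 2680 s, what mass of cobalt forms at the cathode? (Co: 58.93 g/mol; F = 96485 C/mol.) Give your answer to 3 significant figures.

0.799 g

Q = It = 0.976 × 2680 = 2616 C
n(e⁻) = Q/F = 2616/96485 = 0.02711 mol
Co²⁺ + 2e⁻ → Co, so n(Co) = 0.02711 / 2 = 0.01356 mol
m = 0.01356 × 58.93 = 0.799 g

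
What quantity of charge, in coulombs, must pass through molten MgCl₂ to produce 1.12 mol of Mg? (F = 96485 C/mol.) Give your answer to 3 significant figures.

Mg²⁺ + 2e⁻ → Mg, so n(e⁻) = 2 × 1.12 = 2.240 mol
Q = 2.240 × 96485 = 2.161×10^5 C

2.16×10^5 C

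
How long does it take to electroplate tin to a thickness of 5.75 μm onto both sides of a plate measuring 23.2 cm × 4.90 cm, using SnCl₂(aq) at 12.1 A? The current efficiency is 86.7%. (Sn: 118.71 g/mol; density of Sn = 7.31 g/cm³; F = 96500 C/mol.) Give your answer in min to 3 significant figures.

2.47 min

Plated area = 2 × 23.2 × 4.90 = 227.4 cm²
Volume = 227.4 × 5.75×10⁻⁴ cm = 0.1308 cm³
m(Sn) = 0.1308 × 7.31 = 0.9561 g
n(Sn) = 0.9561 / 118.71 = 0.008054 mol; n(e⁻) = 2 × 0.008054 = 0.01611 mol
Q = 0.01611 × 96500 / 0.867 = 1793 C
t = 1793 / 12.1 = 148.2 s = 2.47 min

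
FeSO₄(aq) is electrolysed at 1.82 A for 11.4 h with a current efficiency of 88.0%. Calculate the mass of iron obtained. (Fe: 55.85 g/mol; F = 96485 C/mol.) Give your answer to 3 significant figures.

19.0 g

Q = 1.82 × 41040 = 74690 C
n(e⁻) = 74690 / 96485 = 0.7741 mol
Fe²⁺ + 2e⁻ → Fe, so theoretical m(Fe) = 0.3871 × 55.85 = 21.62 g
Actual mass = 88.0% × 21.62 = 19.0 g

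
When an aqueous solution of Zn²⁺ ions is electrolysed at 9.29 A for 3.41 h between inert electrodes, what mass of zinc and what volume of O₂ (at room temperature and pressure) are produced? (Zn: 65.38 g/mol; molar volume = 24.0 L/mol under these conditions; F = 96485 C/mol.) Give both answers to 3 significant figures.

Q = 9.29 × 12276 = 1.140×10^5 C; n(e⁻) = 1.140×10^5 / 96485 = 1.182 mol
Cathode: Zn²⁺ + 2e⁻ → Zn → n(Zn) = 1.182/2 = 0.5910 mol → 38.6 g
Anode: 2H₂O → O₂ + 4H⁺ + 4e⁻ → n(O₂) = 1.182/4 = 0.2955 mol → 7.09 L

38.6 g Zn; 7.09 L O₂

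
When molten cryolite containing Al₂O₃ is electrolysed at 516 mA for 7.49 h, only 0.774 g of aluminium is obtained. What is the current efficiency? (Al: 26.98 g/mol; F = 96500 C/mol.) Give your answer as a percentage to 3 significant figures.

Q = 0.516 × 26964 = 13910 C
n(e⁻) = 13910 / 96500 = 0.1441 mol
Al³⁺ + 3e⁻ → Al, so theoretical n(Al) = 0.04803 mol → 1.296 g
Efficiency = 0.774 / 1.296 = 0.5972 = 59.7%

59.7%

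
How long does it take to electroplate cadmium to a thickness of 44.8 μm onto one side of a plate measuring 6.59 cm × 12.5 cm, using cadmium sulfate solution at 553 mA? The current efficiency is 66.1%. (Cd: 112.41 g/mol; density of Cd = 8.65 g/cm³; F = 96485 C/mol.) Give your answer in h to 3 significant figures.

4.16 h

Plated area = 6.59 × 12.5 = 82.38 cm²
Volume = 82.38 × 44.8×10⁻⁴ cm = 0.3691 cm³
m(Cd) = 0.3691 × 8.65 = 3.193 g
n(Cd) = 3.193 / 112.41 = 0.02840 mol; n(e⁻) = 2 × 0.02840 = 0.05680 mol
Q = 0.05680 × 96485 / 0.661 = 8291 C
t = 8291 / 0.553 = 14990 s = 4.16 h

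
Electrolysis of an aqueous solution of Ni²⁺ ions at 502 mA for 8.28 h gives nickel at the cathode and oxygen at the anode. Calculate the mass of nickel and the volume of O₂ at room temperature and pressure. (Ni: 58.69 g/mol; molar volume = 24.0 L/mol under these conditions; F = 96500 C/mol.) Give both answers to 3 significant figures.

Q = 0.502 × 29808 = 14960 C; n(e⁻) = 14960 / 96500 = 0.1550 mol
Cathode: Ni²⁺ + 2e⁻ → Ni → n(Ni) = 0.1550/2 = 0.07750 mol → 4.55 g
Anode: 2H₂O → O₂ + 4H⁺ + 4e⁻ → n(O₂) = 0.1550/4 = 0.03875 mol → 0.930 L

4.55 g Ni; 0.930 L O₂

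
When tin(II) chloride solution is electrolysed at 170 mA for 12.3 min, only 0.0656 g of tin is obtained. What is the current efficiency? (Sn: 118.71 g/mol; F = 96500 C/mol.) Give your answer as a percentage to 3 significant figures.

Q = 0.170 × 738 = 125.5 C
n(e⁻) = 125.5 / 96500 = 0.001301 mol
Sn²⁺ + 2e⁻ → Sn, so theoretical n(Sn) = 6.505×10^-4 mol → 0.07722 g
Efficiency = 0.0656 / 0.07722 = 0.8495 = 85.0%

85.0%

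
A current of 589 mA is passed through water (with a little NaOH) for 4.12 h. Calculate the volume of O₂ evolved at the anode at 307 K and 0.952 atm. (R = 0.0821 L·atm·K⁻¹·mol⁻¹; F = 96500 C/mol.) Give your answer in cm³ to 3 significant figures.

Q = It = 0.589 × 14832 = 8736 C
n(e⁻) = 8736 / 96500 = 0.09053 mol
2H₂O → O₂ + 4H⁺ + 4e⁻, so n(O₂) = 0.09053 / 4 = 0.02263 mol
V = nRT/P = 0.02263 × 0.0821 × 307 / 0.952 = 0.5991 L
= 599 cm³

599 cm³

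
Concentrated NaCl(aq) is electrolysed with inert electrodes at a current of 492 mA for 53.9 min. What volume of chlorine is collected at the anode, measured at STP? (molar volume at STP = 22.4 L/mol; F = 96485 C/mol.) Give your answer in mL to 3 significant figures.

Q = It = 0.492 × 3234 = 1591 C
n(e⁻) = Q/F = 1591/96485 = 0.01649 mol
2Cl⁻ → Cl₂ + 2e⁻, so n(Cl₂) = 0.01649 / 2 = 0.008245 mol
V = 0.008245 × 22.4 = 0.1847 L
= 185 mL

185 mL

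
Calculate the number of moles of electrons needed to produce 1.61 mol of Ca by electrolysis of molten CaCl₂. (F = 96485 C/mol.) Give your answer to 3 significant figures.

3.22 mol

Ca²⁺ + 2e⁻ → Ca, so n(e⁻) = 2 × 1.61 = 3.220 mol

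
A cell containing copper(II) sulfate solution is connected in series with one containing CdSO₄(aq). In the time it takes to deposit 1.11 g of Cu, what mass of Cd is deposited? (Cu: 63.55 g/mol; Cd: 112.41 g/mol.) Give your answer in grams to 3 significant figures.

1.96 g

n(Cu) = 1.11 / 63.55 = 0.01747 mol
Cu²⁺ + 2e⁻ → Cu, so n(e⁻) = 2 × 0.01747 = 0.03494 mol
Same current for the same time ⇒ same n(e⁻) = 0.03494 mol in both cells.
Cd²⁺ + 2e⁻ → Cd, so n(Cd) = 0.03494 / 2 = 0.01747 mol
m(Cd) = 0.01747 × 112.41 = 1.96 g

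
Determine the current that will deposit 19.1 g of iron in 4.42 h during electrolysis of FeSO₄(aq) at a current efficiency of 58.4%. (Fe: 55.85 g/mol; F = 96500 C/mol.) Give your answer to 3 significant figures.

n(Fe) = 19.1 / 55.85 = 0.3420 mol
Fe²⁺ + 2e⁻ → Fe, so n(e⁻) = 2 × 0.3420 = 0.6840 mol
Q = 0.6840 × 96500 / 0.584 = 1.130×10^5 C
I = Q / t = 1.130×10^5 / 15912 s = 7.10 A

7.10 A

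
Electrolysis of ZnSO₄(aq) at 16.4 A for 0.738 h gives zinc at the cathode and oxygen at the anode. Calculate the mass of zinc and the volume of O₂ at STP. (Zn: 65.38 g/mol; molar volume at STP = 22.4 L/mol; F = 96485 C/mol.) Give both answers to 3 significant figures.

Q = 16.4 × 2656.8 = 43570 C; n(e⁻) = 43570 / 96485 = 0.4516 mol
Cathode: Zn²⁺ + 2e⁻ → Zn → n(Zn) = 0.4516/2 = 0.2258 mol → 14.8 g
Anode: 2H₂O → O₂ + 4H⁺ + 4e⁻ → n(O₂) = 0.4516/4 = 0.1129 mol → 2.53 L

14.8 g Zn; 2.53 L O₂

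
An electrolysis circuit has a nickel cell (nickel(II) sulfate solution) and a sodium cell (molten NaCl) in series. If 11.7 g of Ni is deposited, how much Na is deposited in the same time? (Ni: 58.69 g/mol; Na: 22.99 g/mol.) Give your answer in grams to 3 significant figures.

n(Ni) = 11.7 / 58.69 = 0.1994 mol
Ni²⁺ + 2e⁻ → Ni, so n(e⁻) = 2 × 0.1994 = 0.3988 mol
The cells are in series, so the same charge (and hence the same n(e⁻) = 0.3988 mol) passes through both.
Na⁺ + e⁻ → Na, so n(Na) = 0.3988 mol
m(Na) = 0.3988 × 22.99 = 9.17 g

9.17 g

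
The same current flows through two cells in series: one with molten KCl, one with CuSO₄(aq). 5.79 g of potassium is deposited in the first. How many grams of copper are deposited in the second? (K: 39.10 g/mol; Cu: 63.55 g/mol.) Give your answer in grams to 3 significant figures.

n(K) = 5.79 / 39.10 = 0.1481 mol
K⁺ + e⁻ → K, so n(e⁻) = 0.1481 mol
Since the cells are in series, n(e⁻) in the Cu cell is also 0.1481 mol.
Cu²⁺ + 2e⁻ → Cu, so n(Cu) = 0.1481 / 2 = 0.07405 mol
m(Cu) = 0.07405 × 63.55 = 4.71 g

4.71 g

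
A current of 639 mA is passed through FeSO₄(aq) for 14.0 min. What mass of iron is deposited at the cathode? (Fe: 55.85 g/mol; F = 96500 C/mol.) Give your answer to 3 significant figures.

0.155 g

Charge passed = 0.639 × 840 = 536.8 C
n(e⁻) = 536.8 / 96500 = 0.005563 mol
Fe²⁺ + 2e⁻ → Fe, so n(Fe) = 0.005563 / 2 = 0.002782 mol
m = 0.002782 × 55.85 = 0.155 g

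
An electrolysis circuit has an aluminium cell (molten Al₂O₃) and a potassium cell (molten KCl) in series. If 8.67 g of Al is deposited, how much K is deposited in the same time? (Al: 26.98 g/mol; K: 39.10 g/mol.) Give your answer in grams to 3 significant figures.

37.7 g

n(Al) = 8.67 / 26.98 = 0.3213 mol
Al³⁺ + 3e⁻ → Al, so n(e⁻) = 3 × 0.3213 = 0.9639 mol
The cells are in series, so the same charge (and hence the same n(e⁻) = 0.9639 mol) passes through both.
K⁺ + e⁻ → K, so n(K) = 0.9639 mol
m(K) = 0.9639 × 39.10 = 37.7 g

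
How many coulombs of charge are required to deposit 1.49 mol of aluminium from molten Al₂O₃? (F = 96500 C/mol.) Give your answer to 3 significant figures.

4.31×10^5 C

Al³⁺ + 3e⁻ → Al, so n(e⁻) = 3 × 1.49 = 4.470 mol
Q = 4.470 × 96500 = 4.314×10^5 C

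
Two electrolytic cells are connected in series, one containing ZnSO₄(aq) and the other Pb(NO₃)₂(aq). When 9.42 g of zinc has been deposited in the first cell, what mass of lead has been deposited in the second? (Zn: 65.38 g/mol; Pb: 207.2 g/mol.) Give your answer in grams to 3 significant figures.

n(Zn) = 9.42 / 65.38 = 0.1441 mol
Zn²⁺ + 2e⁻ → Zn, so n(e⁻) = 2 × 0.1441 = 0.2882 mol
Since the cells are in series, n(e⁻) in the Pb cell is also 0.2882 mol.
Pb²⁺ + 2e⁻ → Pb, so n(Pb) = 0.2882 / 2 = 0.1441 mol
m(Pb) = 0.1441 × 207.2 = 29.9 g

29.9 g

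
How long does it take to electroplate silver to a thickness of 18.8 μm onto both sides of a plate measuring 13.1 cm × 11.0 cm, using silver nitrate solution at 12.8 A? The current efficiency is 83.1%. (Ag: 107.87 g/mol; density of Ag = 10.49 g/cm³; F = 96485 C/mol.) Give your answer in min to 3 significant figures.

7.97 min

Plated area = 2 × 13.1 × 11.0 = 288.2 cm²
Volume = 288.2 × 18.8×10⁻⁴ cm = 0.5418 cm³
m(Ag) = 0.5418 × 10.49 = 5.683 g
n(Ag) = 5.683 / 107.87 = 0.05268 mol; n(e⁻) = 0.05268 mol
Q = 0.05268 × 96485 / 0.831 = 6117 C
t = 6117 / 12.8 = 477.9 s = 7.97 min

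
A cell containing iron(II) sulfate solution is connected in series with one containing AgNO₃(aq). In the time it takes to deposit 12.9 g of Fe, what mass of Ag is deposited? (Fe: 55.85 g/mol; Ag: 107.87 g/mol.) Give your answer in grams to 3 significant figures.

n(Fe) = 12.9 / 55.85 = 0.2310 mol
Fe²⁺ + 2e⁻ → Fe, so n(e⁻) = 2 × 0.2310 = 0.4620 mol
Same current for the same time ⇒ same n(e⁻) = 0.4620 mol in both cells.
Ag⁺ + e⁻ → Ag, so n(Ag) = 0.4620 mol
m(Ag) = 0.4620 × 107.87 = 49.8 g

49.8 g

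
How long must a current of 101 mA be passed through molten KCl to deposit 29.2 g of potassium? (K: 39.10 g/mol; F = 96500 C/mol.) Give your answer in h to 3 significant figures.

n(K) = 29.2 / 39.10 = 0.7468 mol
K⁺ + e⁻ → K, so n(e⁻) = 0.7468 mol
Q = 0.7468 × 96500 = 72070 C
t = Q / I = 72070 / 0.101 = 7.136×10^5 s = 198 h

198 h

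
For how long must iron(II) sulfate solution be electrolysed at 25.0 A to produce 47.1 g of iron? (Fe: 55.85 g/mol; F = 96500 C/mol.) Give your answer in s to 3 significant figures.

n(Fe) = 47.1 / 55.85 = 0.8433 mol
Fe²⁺ + 2e⁻ → Fe, so n(e⁻) = 2 × 0.8433 = 1.687 mol
Q = 1.687 × 96500 = 1.628×10^5 C
t = Q / I = 1.628×10^5 / 25.0 = 6512 s

6510 s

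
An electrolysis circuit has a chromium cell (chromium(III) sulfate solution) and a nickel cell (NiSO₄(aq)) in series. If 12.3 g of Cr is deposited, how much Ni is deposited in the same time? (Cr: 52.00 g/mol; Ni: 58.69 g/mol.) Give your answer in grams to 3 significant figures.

n(Cr) = 12.3 / 52.00 = 0.2365 mol
Cr³⁺ + 3e⁻ → Cr, so n(e⁻) = 3 × 0.2365 = 0.7095 mol
Since the cells are in series, n(e⁻) in the Ni cell is also 0.7095 mol.
Ni²⁺ + 2e⁻ → Ni, so n(Ni) = 0.7095 / 2 = 0.3548 mol
m(Ni) = 0.3548 × 58.69 = 20.8 g

20.8 g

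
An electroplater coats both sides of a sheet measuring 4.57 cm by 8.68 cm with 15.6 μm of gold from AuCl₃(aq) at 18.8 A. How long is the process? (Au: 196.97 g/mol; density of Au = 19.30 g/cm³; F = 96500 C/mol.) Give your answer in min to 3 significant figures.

Plated area = 2 × 4.57 × 8.68 = 79.34 cm²
Volume = 79.34 × 15.6×10⁻⁴ cm = 0.1238 cm³
m(Au) = 0.1238 × 19.30 = 2.389 g
n(Au) = 2.389 / 196.97 = 0.01213 mol; n(e⁻) = 3 × 0.01213 = 0.03639 mol
Q = 0.03639 × 96500 = 3512 C
t = 3512 / 18.8 = 186.8 s = 3.11 min

3.11 min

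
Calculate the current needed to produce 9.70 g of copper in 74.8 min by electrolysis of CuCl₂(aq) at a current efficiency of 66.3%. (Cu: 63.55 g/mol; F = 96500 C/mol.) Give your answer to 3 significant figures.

n(Cu) = 9.70 / 63.55 = 0.1526 mol
Cu²⁺ + 2e⁻ → Cu, so n(e⁻) = 2 × 0.1526 = 0.3052 mol
Q = 0.3052 × 96500 / 0.663 = 44420 C
I = Q / t = 44420 / 4488 s = 9.90 A

9.90 A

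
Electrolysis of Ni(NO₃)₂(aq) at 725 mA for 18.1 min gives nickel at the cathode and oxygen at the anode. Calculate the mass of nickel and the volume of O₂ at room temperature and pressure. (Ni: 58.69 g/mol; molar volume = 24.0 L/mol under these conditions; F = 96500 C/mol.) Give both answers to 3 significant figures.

Q = 0.725 × 1086 = 787.4 C; n(e⁻) = 787.4 / 96500 = 0.008160 mol
Cathode: Ni²⁺ + 2e⁻ → Ni → n(Ni) = 0.008160/2 = 0.004080 mol → 0.239 g
Anode: 2H₂O → O₂ + 4H⁺ + 4e⁻ → n(O₂) = 0.008160/4 = 0.002040 mol → 0.0490 L

0.239 g Ni; 0.0490 L O₂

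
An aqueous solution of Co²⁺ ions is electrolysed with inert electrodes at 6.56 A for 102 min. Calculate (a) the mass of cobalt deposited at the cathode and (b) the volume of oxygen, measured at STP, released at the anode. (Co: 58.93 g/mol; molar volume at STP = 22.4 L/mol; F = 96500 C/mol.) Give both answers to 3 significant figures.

Q = 6.56 × 6120 = 40150 C; n(e⁻) = 40150 / 96500 = 0.4161 mol
Cathode: Co²⁺ + 2e⁻ → Co → n(Co) = 0.4161/2 = 0.2081 mol → 12.3 g
Anode: 2H₂O → O₂ + 4H⁺ + 4e⁻ → n(O₂) = 0.4161/4 = 0.1040 mol → 2.33 L

12.3 g Co; 2.33 L O₂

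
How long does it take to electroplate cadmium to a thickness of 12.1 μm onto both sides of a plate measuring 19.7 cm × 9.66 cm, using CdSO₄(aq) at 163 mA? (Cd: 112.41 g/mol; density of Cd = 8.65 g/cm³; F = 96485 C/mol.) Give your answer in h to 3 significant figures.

11.7 h

Plated area = 2 × 19.7 × 9.66 = 380.6 cm²
Volume = 380.6 × 12.1×10⁻⁴ cm = 0.4605 cm³
m(Cd) = 0.4605 × 8.65 = 3.983 g
n(Cd) = 3.983 / 112.41 = 0.03543 mol; n(e⁻) = 2 × 0.03543 = 0.07086 mol
Q = 0.07086 × 96485 = 6837 C
t = 6837 / 0.163 = 41940 s = 11.7 h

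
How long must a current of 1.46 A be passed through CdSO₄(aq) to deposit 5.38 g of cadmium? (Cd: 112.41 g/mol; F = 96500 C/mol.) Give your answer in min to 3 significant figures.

n(Cd) = 5.38 / 112.41 = 0.04786 mol
Cd²⁺ + 2e⁻ → Cd, so n(e⁻) = 2 × 0.04786 = 0.09572 mol
Q = 0.09572 × 96500 = 9237 C
t = Q / I = 9237 / 1.46 = 6327 s = 105 min

105 min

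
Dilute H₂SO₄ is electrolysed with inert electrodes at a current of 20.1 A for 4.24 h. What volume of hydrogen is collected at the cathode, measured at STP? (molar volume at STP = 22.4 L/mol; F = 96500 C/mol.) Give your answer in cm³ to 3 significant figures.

35600 cm³

Q = 20.1 A × 15264 s = 3.068×10^5 C
Moles of electrons = 3.068×10^5 / 96500 = 3.179 mol
2H⁺ + 2e⁻ → H₂, so n(H₂) = 3.179 / 2 = 1.590 mol
V = 1.590 × 22.4 = 35.62 L
= 35600 cm³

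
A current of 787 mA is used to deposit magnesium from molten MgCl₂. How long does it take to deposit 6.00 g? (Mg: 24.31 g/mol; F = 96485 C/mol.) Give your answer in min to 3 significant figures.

1010 min

n(Mg) = 6.00 / 24.31 = 0.2468 mol
Mg²⁺ + 2e⁻ → Mg, so n(e⁻) = 2 × 0.2468 = 0.4936 mol
Q = 0.4936 × 96485 = 47620 C
t = Q / I = 47620 / 0.787 = 60510 s = 1010 min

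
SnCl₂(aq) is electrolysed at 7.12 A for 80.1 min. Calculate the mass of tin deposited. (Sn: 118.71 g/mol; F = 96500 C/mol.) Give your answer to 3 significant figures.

Q = It = 7.12 × 4806 = 34220 C
Moles of electrons = 34220 / 96500 = 0.3546 mol
Sn²⁺ + 2e⁻ → Sn, so n(Sn) = 0.3546 / 2 = 0.1773 mol
m = 0.1773 × 118.71 = 21.0 g

21.0 g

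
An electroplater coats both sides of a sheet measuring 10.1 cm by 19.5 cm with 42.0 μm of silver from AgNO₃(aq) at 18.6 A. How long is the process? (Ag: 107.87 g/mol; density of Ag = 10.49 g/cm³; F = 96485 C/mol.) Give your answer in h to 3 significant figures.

Plated area = 2 × 10.1 × 19.5 = 393.9 cm²
Volume = 393.9 × 42.0×10⁻⁴ cm = 1.654 cm³
m(Ag) = 1.654 × 10.49 = 17.35 g
n(Ag) = 17.35 / 107.87 = 0.1608 mol; n(e⁻) = 0.1608 mol
Q = 0.1608 × 96485 = 15510 C
t = 15510 / 18.6 = 833.9 s = 0.232 h

0.232 h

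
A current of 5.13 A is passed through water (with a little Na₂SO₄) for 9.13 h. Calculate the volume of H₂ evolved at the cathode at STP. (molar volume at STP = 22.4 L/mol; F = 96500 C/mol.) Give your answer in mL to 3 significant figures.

Charge passed = 5.13 × 32868 = 1.686×10^5 C
n(e⁻) = 1.686×10^5 / 96500 = 1.747 mol
2H⁺ + 2e⁻ → H₂, so n(H₂) = 1.747 / 2 = 0.8735 mol
V = 0.8735 × 22.4 = 19.57 L
= 19600 mL

19600 mL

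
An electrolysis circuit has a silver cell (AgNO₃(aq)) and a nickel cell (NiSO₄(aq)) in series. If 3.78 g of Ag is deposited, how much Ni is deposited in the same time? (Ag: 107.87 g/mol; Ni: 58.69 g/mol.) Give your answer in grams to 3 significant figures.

n(Ag) = 3.78 / 107.87 = 0.03504 mol
Ag⁺ + e⁻ → Ag, so n(e⁻) = 0.03504 mol
In series, the same 0.03504 mol of electrons flows through the second cell.
Ni²⁺ + 2e⁻ → Ni, so n(Ni) = 0.03504 / 2 = 0.01752 mol
m(Ni) = 0.01752 × 58.69 = 1.03 g

1.03 g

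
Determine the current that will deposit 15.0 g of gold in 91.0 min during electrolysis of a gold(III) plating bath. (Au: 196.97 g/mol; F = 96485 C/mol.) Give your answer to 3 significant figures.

n(Au) = 15.0 / 196.97 = 0.07615 mol
Au³⁺ + 3e⁻ → Au, so n(e⁻) = 3 × 0.07615 = 0.2285 mol
Q = 0.2285 × 96485 = 22050 C
I = Q / t = 22050 / 5460 s = 4.04 A

4.04 A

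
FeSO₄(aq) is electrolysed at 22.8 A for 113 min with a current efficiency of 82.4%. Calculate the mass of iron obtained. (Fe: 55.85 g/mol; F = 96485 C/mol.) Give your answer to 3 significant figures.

36.9 g

Q = 22.8 × 6780 = 1.546×10^5 C
n(e⁻) = 1.546×10^5 / 96485 = 1.602 mol
Fe²⁺ + 2e⁻ → Fe, so theoretical m(Fe) = 0.8010 × 55.85 = 44.74 g
Actual mass = 82.4% × 44.74 = 36.9 g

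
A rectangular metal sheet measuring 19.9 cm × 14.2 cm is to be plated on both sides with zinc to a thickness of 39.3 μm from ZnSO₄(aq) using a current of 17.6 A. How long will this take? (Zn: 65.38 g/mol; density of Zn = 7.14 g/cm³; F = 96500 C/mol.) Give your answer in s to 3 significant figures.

2660 s

Plated area = 2 × 19.9 × 14.2 = 565.2 cm²
Volume = 565.2 × 39.3×10⁻⁴ cm = 2.221 cm³
m(Zn) = 2.221 × 7.14 = 15.86 g
n(Zn) = 15.86 / 65.38 = 0.2426 mol; n(e⁻) = 2 × 0.2426 = 0.4852 mol
Q = 0.4852 × 96500 = 46820 C
t = 46820 / 17.6 = 2660 s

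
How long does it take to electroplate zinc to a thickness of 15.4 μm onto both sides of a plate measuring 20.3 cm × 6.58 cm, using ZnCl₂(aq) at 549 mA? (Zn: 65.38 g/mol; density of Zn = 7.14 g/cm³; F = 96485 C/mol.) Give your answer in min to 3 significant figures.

263 min

Plated area = 2 × 20.3 × 6.58 = 267.1 cm²
Volume = 267.1 × 15.4×10⁻⁴ cm = 0.4113 cm³
m(Zn) = 0.4113 × 7.14 = 2.937 g
n(Zn) = 2.937 / 65.38 = 0.04492 mol; n(e⁻) = 2 × 0.04492 = 0.08984 mol
Q = 0.08984 × 96485 = 8668 C
t = 8668 / 0.549 = 15790 s = 263 min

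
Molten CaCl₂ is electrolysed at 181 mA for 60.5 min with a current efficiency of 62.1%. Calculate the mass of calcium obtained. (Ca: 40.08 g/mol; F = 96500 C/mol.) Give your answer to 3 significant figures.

Q = 0.181 × 3630 = 657.0 C
n(e⁻) = 657.0 / 96500 = 0.006808 mol
Ca²⁺ + 2e⁻ → Ca, so theoretical m(Ca) = 0.003404 × 40.08 = 0.1364 g
Actual mass = 62.1% × 0.1364 = 0.0847 g

0.0847 g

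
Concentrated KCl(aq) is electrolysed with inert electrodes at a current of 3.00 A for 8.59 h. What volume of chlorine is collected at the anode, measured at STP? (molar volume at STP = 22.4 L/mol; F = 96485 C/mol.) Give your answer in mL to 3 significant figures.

Q = It = 3.00 × 30924 = 92770 C
n(e⁻) = 92770 / 96485 = 0.9615 mol
2Cl⁻ → Cl₂ + 2e⁻, so n(Cl₂) = 0.9615 / 2 = 0.4808 mol
V = 0.4808 × 22.4 = 10.77 L
= 10800 mL

10800 mL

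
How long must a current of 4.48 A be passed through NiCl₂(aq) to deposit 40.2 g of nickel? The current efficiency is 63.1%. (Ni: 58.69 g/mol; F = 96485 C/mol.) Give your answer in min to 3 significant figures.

779 min

n(Ni) = 40.2 / 58.69 = 0.6850 mol
Ni²⁺ + 2e⁻ → Ni, so n(e⁻) = 2 × 0.6850 = 1.370 mol
Q = 1.370 × 96485 / 0.631 = 2.095×10^5 C
t = Q / I = 2.095×10^5 / 4.48 = 46760 s = 779 min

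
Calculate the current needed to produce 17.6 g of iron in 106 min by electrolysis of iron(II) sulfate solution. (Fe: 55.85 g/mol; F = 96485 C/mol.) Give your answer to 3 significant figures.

n(Fe) = 17.6 / 55.85 = 0.3151 mol
Fe²⁺ + 2e⁻ → Fe, so n(e⁻) = 2 × 0.3151 = 0.6302 mol
Q = 0.6302 × 96485 = 60800 C
I = Q / t = 60800 / 6360 s = 9.56 A

9.56 A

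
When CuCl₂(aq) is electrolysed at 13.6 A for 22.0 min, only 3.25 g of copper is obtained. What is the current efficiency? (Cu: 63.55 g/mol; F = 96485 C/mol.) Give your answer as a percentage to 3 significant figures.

55.0%

Q = 13.6 × 1320 = 17950 C
n(e⁻) = 17950 / 96485 = 0.1860 mol
Cu²⁺ + 2e⁻ → Cu, so theoretical n(Cu) = 0.09300 mol → 5.910 g
Efficiency = 3.25 / 5.910 = 0.5499 = 55.0%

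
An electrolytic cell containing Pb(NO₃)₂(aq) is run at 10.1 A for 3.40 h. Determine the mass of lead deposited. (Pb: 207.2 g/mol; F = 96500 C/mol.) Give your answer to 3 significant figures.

133 g

Q = It = 10.1 × 12240 = 1.236×10^5 C
n(e⁻) = Q/F = 1.236×10^5/96500 = 1.281 mol
Pb²⁺ + 2e⁻ → Pb, so n(Pb) = 1.281 / 2 = 0.6405 mol
m = 0.6405 × 207.2 = 133 g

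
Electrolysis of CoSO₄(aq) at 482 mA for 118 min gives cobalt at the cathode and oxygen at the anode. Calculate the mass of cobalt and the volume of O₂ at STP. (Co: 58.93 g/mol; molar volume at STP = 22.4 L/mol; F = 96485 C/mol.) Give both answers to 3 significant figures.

1.04 g Co; 0.198 L O₂

Q = 0.482 × 7080 = 3413 C; n(e⁻) = 3413 / 96485 = 0.03537 mol
Cathode: Co²⁺ + 2e⁻ → Co → n(Co) = 0.03537/2 = 0.01769 mol → 1.04 g
Anode: 2H₂O → O₂ + 4H⁺ + 4e⁻ → n(O₂) = 0.03537/4 = 0.008843 mol → 0.198 L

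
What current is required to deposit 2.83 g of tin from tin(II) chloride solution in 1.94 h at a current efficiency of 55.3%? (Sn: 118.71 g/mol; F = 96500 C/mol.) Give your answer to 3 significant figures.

n(Sn) = 2.83 / 118.71 = 0.02384 mol
Sn²⁺ + 2e⁻ → Sn, so n(e⁻) = 2 × 0.02384 = 0.04768 mol
Q = 0.04768 × 96500 / 0.553 = 8320 C
I = Q / t = 8320 / 6984 s = 1.19 A

1.19 A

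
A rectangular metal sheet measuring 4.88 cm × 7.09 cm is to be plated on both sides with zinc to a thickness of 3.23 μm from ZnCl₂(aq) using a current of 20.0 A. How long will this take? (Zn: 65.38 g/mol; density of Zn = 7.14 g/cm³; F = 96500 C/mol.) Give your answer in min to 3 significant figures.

0.393 min

Plated area = 2 × 4.88 × 7.09 = 69.20 cm²
Volume = 69.20 × 3.23×10⁻⁴ cm = 0.02235 cm³
m(Zn) = 0.02235 × 7.14 = 0.1596 g
n(Zn) = 0.1596 / 65.38 = 0.002441 mol; n(e⁻) = 2 × 0.002441 = 0.004882 mol
Q = 0.004882 × 96500 = 471.1 C
t = 471.1 / 20.0 = 23.56 s = 0.393 min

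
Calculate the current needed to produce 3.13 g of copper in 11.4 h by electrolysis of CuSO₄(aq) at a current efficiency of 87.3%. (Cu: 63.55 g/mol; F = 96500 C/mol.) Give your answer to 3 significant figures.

0.265 A

n(Cu) = 3.13 / 63.55 = 0.04925 mol
Cu²⁺ + 2e⁻ → Cu, so n(e⁻) = 2 × 0.04925 = 0.09850 mol
Q = 0.09850 × 96500 / 0.873 = 10890 C
I = Q / t = 10890 / 41040 s = 0.265 A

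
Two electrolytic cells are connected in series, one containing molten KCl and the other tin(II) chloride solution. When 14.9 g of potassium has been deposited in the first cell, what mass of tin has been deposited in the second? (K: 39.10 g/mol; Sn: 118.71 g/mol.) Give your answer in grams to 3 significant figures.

22.6 g

n(K) = 14.9 / 39.10 = 0.3811 mol
K⁺ + e⁻ → K, so n(e⁻) = 0.3811 mol
The cells are in series, so the same charge (and hence the same n(e⁻) = 0.3811 mol) passes through both.
Sn²⁺ + 2e⁻ → Sn, so n(Sn) = 0.3811 / 2 = 0.1906 mol
m(Sn) = 0.1906 × 118.71 = 22.6 g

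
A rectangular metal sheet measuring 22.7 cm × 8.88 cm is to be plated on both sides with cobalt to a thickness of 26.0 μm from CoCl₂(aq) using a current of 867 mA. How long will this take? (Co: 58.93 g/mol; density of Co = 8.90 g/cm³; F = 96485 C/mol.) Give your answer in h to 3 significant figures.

9.79 h

Plated area = 2 × 22.7 × 8.88 = 403.2 cm²
Volume = 403.2 × 26.0×10⁻⁴ cm = 1.048 cm³
m(Co) = 1.048 × 8.90 = 9.327 g
n(Co) = 9.327 / 58.93 = 0.1583 mol; n(e⁻) = 2 × 0.1583 = 0.3166 mol
Q = 0.3166 × 96485 = 30550 C
t = 30550 / 0.867 = 35240 s = 9.79 h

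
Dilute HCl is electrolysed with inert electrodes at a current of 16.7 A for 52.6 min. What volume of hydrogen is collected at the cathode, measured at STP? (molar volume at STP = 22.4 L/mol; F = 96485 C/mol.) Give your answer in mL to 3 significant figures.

Q = 16.7 A × 3156 s = 52710 C
n(e⁻) = 52710 / 96485 = 0.5463 mol
2H⁺ + 2e⁻ → H₂, so n(H₂) = 0.5463 / 2 = 0.2732 mol
V = 0.2732 × 22.4 = 6.120 L
= 6120 mL

6120 mL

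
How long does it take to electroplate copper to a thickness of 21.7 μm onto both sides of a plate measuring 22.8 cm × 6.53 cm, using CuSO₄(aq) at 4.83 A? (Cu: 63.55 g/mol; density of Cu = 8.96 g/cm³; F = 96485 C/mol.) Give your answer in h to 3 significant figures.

1.01 h

Plated area = 2 × 22.8 × 6.53 = 297.8 cm²
Volume = 297.8 × 21.7×10⁻⁴ cm = 0.6462 cm³
m(Cu) = 0.6462 × 8.96 = 5.790 g
n(Cu) = 5.790 / 63.55 = 0.09111 mol; n(e⁻) = 2 × 0.09111 = 0.1822 mol
Q = 0.1822 × 96485 = 17580 C
t = 17580 / 4.83 = 3640 s = 1.01 h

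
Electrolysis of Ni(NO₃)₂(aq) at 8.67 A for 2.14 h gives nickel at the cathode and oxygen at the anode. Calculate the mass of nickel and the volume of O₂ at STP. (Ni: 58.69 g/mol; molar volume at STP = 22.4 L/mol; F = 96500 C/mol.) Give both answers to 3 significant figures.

20.3 g Ni; 3.88 L O₂

Q = 8.67 × 7704 = 66790 C; n(e⁻) = 66790 / 96500 = 0.6921 mol
Cathode: Ni²⁺ + 2e⁻ → Ni → n(Ni) = 0.6921/2 = 0.3461 mol → 20.3 g
Anode: 2H₂O → O₂ + 4H⁺ + 4e⁻ → n(O₂) = 0.6921/4 = 0.1730 mol → 3.88 L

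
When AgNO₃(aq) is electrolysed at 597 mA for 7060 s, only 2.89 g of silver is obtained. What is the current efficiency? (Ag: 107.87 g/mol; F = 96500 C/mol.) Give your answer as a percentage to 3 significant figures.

61.3%

Q = 0.597 × 7060 = 4215 C
n(e⁻) = 4215 / 96500 = 0.04368 mol
Ag⁺ + e⁻ → Ag, so theoretical n(Ag) = 0.04368 mol → 4.712 g
Efficiency = 2.89 / 4.712 = 0.6133 = 61.3%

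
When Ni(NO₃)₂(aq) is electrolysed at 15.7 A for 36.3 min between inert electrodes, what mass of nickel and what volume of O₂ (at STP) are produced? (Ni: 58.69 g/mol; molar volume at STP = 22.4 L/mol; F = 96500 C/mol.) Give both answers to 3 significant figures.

10.4 g Ni; 1.98 L O₂

Q = 15.7 × 2178 = 34190 C; n(e⁻) = 34190 / 96500 = 0.3543 mol
Cathode: Ni²⁺ + 2e⁻ → Ni → n(Ni) = 0.3543/2 = 0.1772 mol → 10.4 g
Anode: 2H₂O → O₂ + 4H⁺ + 4e⁻ → n(O₂) = 0.3543/4 = 0.08858 mol → 1.98 L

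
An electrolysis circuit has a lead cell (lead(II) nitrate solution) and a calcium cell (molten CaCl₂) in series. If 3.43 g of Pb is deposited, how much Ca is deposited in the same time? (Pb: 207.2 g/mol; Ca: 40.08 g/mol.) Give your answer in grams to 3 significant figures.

n(Pb) = 3.43 / 207.2 = 0.01655 mol
Pb²⁺ + 2e⁻ → Pb, so n(e⁻) = 2 × 0.01655 = 0.03310 mol
The cells are in series, so the same charge (and hence the same n(e⁻) = 0.03310 mol) passes through both.
Ca²⁺ + 2e⁻ → Ca, so n(Ca) = 0.03310 / 2 = 0.01655 mol
m(Ca) = 0.01655 × 40.08 = 0.663 g

0.663 g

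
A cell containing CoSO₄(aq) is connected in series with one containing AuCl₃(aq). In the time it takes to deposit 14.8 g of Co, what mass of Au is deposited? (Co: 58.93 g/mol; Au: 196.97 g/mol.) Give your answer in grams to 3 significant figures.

33.0 g

n(Co) = 14.8 / 58.93 = 0.2511 mol
Co²⁺ + 2e⁻ → Co, so n(e⁻) = 2 × 0.2511 = 0.5022 mol
Same current for the same time ⇒ same n(e⁻) = 0.5022 mol in both cells.
Au³⁺ + 3e⁻ → Au, so n(Au) = 0.5022 / 3 = 0.1674 mol
m(Au) = 0.1674 × 196.97 = 33.0 g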